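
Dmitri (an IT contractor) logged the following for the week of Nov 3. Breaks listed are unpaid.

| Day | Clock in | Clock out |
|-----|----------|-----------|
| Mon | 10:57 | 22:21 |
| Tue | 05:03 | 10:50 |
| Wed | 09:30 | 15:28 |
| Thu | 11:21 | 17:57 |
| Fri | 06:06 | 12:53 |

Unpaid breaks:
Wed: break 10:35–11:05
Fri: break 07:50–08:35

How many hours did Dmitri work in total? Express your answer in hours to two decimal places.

Mon: 10:57–22:21 = 11 h 24 min
Tue: 05:03–10:50 = 5 h 47 min
Wed: 09:30–15:28 = 5 h 58 min; less 30 min break → 5 h 28 min
Thu: 11:21–17:57 = 6 h 36 min
Fri: 06:06–12:53 = 6 h 47 min; less 45 min break → 6 h 2 min
Total: 11 h 24 min + 5 h 47 min + 5 h 28 min + 6 h 36 min + 6 h 2 min = 35 h 17 min.

35.28 hours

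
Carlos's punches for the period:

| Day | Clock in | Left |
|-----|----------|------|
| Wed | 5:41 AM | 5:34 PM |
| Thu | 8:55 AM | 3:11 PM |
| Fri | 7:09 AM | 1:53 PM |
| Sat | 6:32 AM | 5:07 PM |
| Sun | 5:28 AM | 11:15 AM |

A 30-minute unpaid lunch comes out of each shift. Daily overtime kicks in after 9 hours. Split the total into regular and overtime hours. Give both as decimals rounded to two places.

Wed: 5:41 AM–5:34 PM = 11 h 53 min; less 30 min break → 11 h 23 min
Thu: 8:55 AM–3:11 PM = 6 h 16 min; less 30 min break → 5 h 46 min
Fri: 7:09 AM–1:53 PM = 6 h 44 min; less 30 min break → 6 h 14 min
Sat: 6:32 AM–5:07 PM = 10 h 35 min; less 30 min break → 10 h 5 min
Sun: 5:28 AM–11:15 AM = 5 h 47 min; less 30 min break → 5 h 17 min
Wed reg 9 h 0 min / OT 2 h 23 min; Thu reg 5 h 46 min / OT 0 h 0 min; Fri reg 6 h 14 min / OT 0 h 0 min; Sat reg 9 h 0 min / OT 1 h 5 min; Sun reg 5 h 17 min / OT 0 h 0 min.
Totals: regular 35 h 17 min, overtime 3 h 28 min.

Regular 35.28 hours, overtime 3.47 hours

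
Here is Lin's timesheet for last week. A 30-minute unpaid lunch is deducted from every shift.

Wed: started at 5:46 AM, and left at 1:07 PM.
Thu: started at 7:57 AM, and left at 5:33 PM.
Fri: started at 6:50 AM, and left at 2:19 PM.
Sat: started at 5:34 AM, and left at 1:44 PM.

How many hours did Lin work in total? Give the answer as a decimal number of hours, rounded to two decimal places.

Wed: 5:46 AM–1:07 PM = 7 h 21 min; less 30 min break → 6 h 51 min
Thu: 7:57 AM–5:33 PM = 9 h 36 min; less 30 min break → 9 h 6 min
Fri: 6:50 AM–2:19 PM = 7 h 29 min; less 30 min break → 6 h 59 min
Sat: 5:34 AM–1:44 PM = 8 h 10 min; less 30 min break → 7 h 40 min
Total: 6 h 51 min + 9 h 6 min + 6 h 59 min + 7 h 40 min = 30 h 36 min.

30.60 hours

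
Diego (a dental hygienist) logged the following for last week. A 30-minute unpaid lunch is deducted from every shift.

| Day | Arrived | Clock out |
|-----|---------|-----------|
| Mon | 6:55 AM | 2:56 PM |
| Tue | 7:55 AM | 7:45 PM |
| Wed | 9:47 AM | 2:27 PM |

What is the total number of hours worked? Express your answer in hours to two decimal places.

Mon: 6:55 AM–2:56 PM = 8 h 1 min; less 30 min break → 7 h 31 min
Tue: 7:55 AM–7:45 PM = 11 h 50 min; less 30 min break → 11 h 20 min
Wed: 9:47 AM–2:27 PM = 4 h 40 min; less 30 min break → 4 h 10 min
Total: 7 h 31 min + 11 h 20 min + 4 h 10 min = 23 h 1 min.

23.02 hours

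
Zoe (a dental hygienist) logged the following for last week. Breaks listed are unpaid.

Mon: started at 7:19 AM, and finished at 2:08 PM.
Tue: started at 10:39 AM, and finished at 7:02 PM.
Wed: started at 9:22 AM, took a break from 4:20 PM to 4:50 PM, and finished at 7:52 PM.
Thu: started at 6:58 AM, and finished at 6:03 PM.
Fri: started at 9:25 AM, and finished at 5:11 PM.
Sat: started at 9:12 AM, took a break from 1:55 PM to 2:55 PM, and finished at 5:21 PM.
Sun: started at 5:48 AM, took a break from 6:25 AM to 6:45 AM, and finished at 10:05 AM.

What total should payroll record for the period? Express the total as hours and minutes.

55 h 9 min

Mon: 7:19 AM–2:08 PM = 6 h 49 min
Tue: 10:39 AM–7:02 PM = 8 h 23 min
Wed: 9:22 AM–7:52 PM = 10 h 30 min; less 30 min break → 10 h 0 min
Thu: 6:58 AM–6:03 PM = 11 h 5 min
Fri: 9:25 AM–5:11 PM = 7 h 46 min
Sat: 9:12 AM–5:21 PM = 8 h 9 min; less 60 min break → 7 h 9 min
Sun: 5:48 AM–10:05 AM = 4 h 17 min; less 20 min break → 3 h 57 min
Total: 6 h 49 min + 8 h 23 min + 10 h 0 min + 11 h 5 min + 7 h 46 min + 7 h 9 min + 3 h 57 min = 55 h 9 min.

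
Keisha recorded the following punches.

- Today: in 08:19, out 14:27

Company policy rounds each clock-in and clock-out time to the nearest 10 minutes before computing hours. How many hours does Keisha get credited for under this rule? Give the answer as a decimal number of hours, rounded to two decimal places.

Today: in 08:19→08:20, out 14:27→14:30; 6 h 10 min

6.17 hours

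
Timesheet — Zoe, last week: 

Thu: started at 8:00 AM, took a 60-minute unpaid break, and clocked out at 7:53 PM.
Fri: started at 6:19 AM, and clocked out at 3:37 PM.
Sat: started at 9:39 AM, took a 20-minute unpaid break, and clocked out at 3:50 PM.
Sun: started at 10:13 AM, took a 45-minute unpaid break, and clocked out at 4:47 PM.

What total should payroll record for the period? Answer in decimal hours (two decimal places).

31.85 hours

Thu: 8:00 AM–7:53 PM = 11 h 53 min; less 60 min break → 10 h 53 min
Fri: 6:19 AM–3:37 PM = 9 h 18 min
Sat: 9:39 AM–3:50 PM = 6 h 11 min; less 20 min break → 5 h 51 min
Sun: 10:13 AM–4:47 PM = 6 h 34 min; less 45 min break → 5 h 49 min
Total: 10 h 53 min + 9 h 18 min + 5 h 51 min + 5 h 49 min = 31 h 51 min.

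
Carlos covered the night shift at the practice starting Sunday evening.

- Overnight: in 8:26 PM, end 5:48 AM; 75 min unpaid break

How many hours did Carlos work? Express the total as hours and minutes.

8 h 7 min

Overnight: 8:26 PM → midnight = 3 h 34 min; midnight → 5:48 AM = 5 h 48 min; span 9 h 22 min; less 75 min break → 8 h 7 min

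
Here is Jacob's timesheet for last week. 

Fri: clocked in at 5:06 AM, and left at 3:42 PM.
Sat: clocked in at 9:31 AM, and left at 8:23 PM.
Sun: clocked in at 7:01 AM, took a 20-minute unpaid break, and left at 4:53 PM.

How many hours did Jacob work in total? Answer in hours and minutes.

31 h 0 min

Fri: 5:06 AM–3:42 PM = 10 h 36 min
Sat: 9:31 AM–8:23 PM = 10 h 52 min
Sun: 7:01 AM–4:53 PM = 9 h 52 min; less 20 min break → 9 h 32 min
Total: 10 h 36 min + 10 h 52 min + 9 h 32 min = 31 h 0 min.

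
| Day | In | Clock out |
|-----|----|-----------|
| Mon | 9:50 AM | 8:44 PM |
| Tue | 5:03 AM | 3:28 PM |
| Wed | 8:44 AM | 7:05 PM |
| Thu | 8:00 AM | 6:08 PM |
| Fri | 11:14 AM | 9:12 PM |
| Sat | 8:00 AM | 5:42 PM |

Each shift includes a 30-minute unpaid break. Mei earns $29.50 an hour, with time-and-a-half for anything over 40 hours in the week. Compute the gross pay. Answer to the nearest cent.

$1997.15

Mon: 9:50 AM–8:44 PM = 10 h 54 min; less 30 min break → 10 h 24 min
Tue: 5:03 AM–3:28 PM = 10 h 25 min; less 30 min break → 9 h 55 min
Wed: 8:44 AM–7:05 PM = 10 h 21 min; less 30 min break → 9 h 51 min
Thu: 8:00 AM–6:08 PM = 10 h 8 min; less 30 min break → 9 h 38 min
Fri: 11:14 AM–9:12 PM = 9 h 58 min; less 30 min break → 9 h 28 min
Sat: 8:00 AM–5:42 PM = 9 h 42 min; less 30 min break → 9 h 12 min
Total worked: 58 h 28 min = 3508 min.
Regular 40 h 0 min = 2400 min at $29.50/h; overtime 18 h 28 min = 1108 min at $44.25/h.
Pay = (2400 × $29.50 + 1108 × $44.25) ÷ 60 = $1997.15.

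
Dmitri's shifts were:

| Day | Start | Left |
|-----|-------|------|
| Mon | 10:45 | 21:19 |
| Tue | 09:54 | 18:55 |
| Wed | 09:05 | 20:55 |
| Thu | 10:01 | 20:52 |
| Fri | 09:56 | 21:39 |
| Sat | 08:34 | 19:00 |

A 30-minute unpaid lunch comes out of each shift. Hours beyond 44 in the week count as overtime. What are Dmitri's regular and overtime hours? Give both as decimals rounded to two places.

Mon: 10:45–21:19 = 10 h 34 min; less 30 min break → 10 h 4 min
Tue: 09:54–18:55 = 9 h 1 min; less 30 min break → 8 h 31 min
Wed: 09:05–20:55 = 11 h 50 min; less 30 min break → 11 h 20 min
Thu: 10:01–20:52 = 10 h 51 min; less 30 min break → 10 h 21 min
Fri: 09:56–21:39 = 11 h 43 min; less 30 min break → 11 h 13 min
Sat: 08:34–19:00 = 10 h 26 min; less 30 min break → 9 h 56 min
Total worked: 61 h 25 min = 61.42 h.
Threshold 44 h → overtime 17 h 25 min, regular 44 h 0 min.

Regular 44.00 hours, overtime 17.42 hours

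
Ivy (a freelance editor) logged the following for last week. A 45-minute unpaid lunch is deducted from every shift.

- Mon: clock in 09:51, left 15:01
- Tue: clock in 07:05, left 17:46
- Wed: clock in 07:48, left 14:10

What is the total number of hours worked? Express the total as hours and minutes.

Mon: 09:51–15:01 = 5 h 10 min; less 45 min break → 4 h 25 min
Tue: 07:05–17:46 = 10 h 41 min; less 45 min break → 9 h 56 min
Wed: 07:48–14:10 = 6 h 22 min; less 45 min break → 5 h 37 min
Total: 4 h 25 min + 9 h 56 min + 5 h 37 min = 19 h 58 min.

19 h 58 min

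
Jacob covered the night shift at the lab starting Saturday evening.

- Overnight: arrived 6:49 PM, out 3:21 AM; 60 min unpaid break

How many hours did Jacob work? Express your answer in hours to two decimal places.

Overnight: 6:49 PM → midnight = 5 h 11 min; midnight → 3:21 AM = 3 h 21 min; span 8 h 32 min; less 60 min break → 7 h 32 min

7.53 hours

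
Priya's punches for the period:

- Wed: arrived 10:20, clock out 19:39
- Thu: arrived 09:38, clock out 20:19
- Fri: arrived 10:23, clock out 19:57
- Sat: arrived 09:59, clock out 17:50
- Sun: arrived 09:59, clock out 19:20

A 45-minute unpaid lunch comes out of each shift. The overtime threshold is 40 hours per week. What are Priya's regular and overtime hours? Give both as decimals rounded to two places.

Regular 40.00 hours, overtime 3.02 hours

Wed: 10:20–19:39 = 9 h 19 min; less 45 min break → 8 h 34 min
Thu: 09:38–20:19 = 10 h 41 min; less 45 min break → 9 h 56 min
Fri: 10:23–19:57 = 9 h 34 min; less 45 min break → 8 h 49 min
Sat: 09:59–17:50 = 7 h 51 min; less 45 min break → 7 h 6 min
Sun: 09:59–19:20 = 9 h 21 min; less 45 min break → 8 h 36 min
Total worked: 43 h 1 min = 43.02 h.
Threshold 40 h → overtime 3 h 1 min, regular 40 h 0 min.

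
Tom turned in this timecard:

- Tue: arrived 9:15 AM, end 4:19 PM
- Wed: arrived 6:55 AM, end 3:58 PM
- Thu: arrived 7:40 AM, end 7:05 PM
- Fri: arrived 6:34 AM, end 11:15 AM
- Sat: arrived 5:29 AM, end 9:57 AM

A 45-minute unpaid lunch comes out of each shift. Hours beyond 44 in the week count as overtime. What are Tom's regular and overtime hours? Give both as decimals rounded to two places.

Tue: 9:15 AM–4:19 PM = 7 h 4 min; less 45 min break → 6 h 19 min
Wed: 6:55 AM–3:58 PM = 9 h 3 min; less 45 min break → 8 h 18 min
Thu: 7:40 AM–7:05 PM = 11 h 25 min; less 45 min break → 10 h 40 min
Fri: 6:34 AM–11:15 AM = 4 h 41 min; less 45 min break → 3 h 56 min
Sat: 5:29 AM–9:57 AM = 4 h 28 min; less 45 min break → 3 h 43 min
Total worked: 32 h 56 min = 32.93 h.
Threshold 44 h → overtime 0 h 0 min, regular 32 h 56 min.

Regular 32.93 hours, overtime 0.00 hours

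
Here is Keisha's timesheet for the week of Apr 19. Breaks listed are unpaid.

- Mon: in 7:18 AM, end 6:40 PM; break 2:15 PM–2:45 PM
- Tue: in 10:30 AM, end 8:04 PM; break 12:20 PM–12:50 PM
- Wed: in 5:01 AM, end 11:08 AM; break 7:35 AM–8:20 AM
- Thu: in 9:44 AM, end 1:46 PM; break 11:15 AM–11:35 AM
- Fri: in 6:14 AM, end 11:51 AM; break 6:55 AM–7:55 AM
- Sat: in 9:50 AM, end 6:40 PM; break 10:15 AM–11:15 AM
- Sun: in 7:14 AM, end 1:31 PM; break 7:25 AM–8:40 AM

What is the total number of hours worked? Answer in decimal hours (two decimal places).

Mon: 7:18 AM–6:40 PM = 11 h 22 min; less 30 min break → 10 h 52 min
Tue: 10:30 AM–8:04 PM = 9 h 34 min; less 30 min break → 9 h 4 min
Wed: 5:01 AM–11:08 AM = 6 h 7 min; less 45 min break → 5 h 22 min
Thu: 9:44 AM–1:46 PM = 4 h 2 min; less 20 min break → 3 h 42 min
Fri: 6:14 AM–11:51 AM = 5 h 37 min; less 60 min break → 4 h 37 min
Sat: 9:50 AM–6:40 PM = 8 h 50 min; less 60 min break → 7 h 50 min
Sun: 7:14 AM–1:31 PM = 6 h 17 min; less 75 min break → 5 h 2 min
Total: 10 h 52 min + 9 h 4 min + 5 h 22 min + 3 h 42 min + 4 h 37 min + 7 h 50 min + 5 h 2 min = 46 h 29 min.

46.48 hours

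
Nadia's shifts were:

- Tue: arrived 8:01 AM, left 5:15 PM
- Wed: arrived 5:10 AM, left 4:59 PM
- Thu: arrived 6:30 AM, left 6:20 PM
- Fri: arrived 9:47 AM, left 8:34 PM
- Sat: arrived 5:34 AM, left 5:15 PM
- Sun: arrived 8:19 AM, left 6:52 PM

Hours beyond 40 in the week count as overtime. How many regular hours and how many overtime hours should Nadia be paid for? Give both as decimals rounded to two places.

Regular 40.00 hours, overtime 25.90 hours

Tue: 8:01 AM–5:15 PM = 9 h 14 min
Wed: 5:10 AM–4:59 PM = 11 h 49 min
Thu: 6:30 AM–6:20 PM = 11 h 50 min
Fri: 9:47 AM–8:34 PM = 10 h 47 min
Sat: 5:34 AM–5:15 PM = 11 h 41 min
Sun: 8:19 AM–6:52 PM = 10 h 33 min
Total worked: 65 h 54 min = 65.90 h.
Threshold 40 h → overtime 25 h 54 min, regular 40 h 0 min.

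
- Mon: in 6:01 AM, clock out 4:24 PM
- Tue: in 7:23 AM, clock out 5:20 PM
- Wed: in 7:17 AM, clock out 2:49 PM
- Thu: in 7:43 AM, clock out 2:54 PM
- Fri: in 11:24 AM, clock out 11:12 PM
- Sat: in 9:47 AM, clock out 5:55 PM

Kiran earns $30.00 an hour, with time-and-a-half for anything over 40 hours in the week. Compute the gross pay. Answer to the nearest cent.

Mon: 6:01 AM–4:24 PM = 10 h 23 min
Tue: 7:23 AM–5:20 PM = 9 h 57 min
Wed: 7:17 AM–2:49 PM = 7 h 32 min
Thu: 7:43 AM–2:54 PM = 7 h 11 min
Fri: 11:24 AM–11:12 PM = 11 h 48 min
Sat: 9:47 AM–5:55 PM = 8 h 8 min
Total worked: 54 h 59 min = 3299 min.
Regular 40 h 0 min = 2400 min at $30.00/h; overtime 14 h 59 min = 899 min at $45.00/h.
Pay = (2400 × $30.00 + 899 × $45.00) ÷ 60 = $1874.25.

$1874.25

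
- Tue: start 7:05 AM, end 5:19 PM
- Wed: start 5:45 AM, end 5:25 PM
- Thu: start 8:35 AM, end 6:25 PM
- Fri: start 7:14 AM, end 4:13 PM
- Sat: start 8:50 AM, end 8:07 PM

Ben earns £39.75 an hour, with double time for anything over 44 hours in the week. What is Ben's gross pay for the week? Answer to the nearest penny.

Tue: 7:05 AM–5:19 PM = 10 h 14 min
Wed: 5:45 AM–5:25 PM = 11 h 40 min
Thu: 8:35 AM–6:25 PM = 9 h 50 min
Fri: 7:14 AM–4:13 PM = 8 h 59 min
Sat: 8:50 AM–8:07 PM = 11 h 17 min
Total worked: 52 h 0 min = 3120 min.
Regular 44 h 0 min = 2640 min at £39.75/h; overtime 8 h 0 min = 480 min at £79.50/h.
Pay = (2640 × £39.75 + 480 × £79.50) ÷ 60 = £2385.00.

£2385.00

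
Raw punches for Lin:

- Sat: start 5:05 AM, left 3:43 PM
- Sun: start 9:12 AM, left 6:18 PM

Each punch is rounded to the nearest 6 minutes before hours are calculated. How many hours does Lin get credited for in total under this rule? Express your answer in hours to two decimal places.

19.70 hours

Sat: in 5:05 AM→5:06 AM, out 3:43 PM→3:42 PM; 10 h 36 min
Sun: in 9:12 AM→9:12 AM, out 6:18 PM→6:18 PM; 9 h 6 min
Total credited: 19 h 42 min.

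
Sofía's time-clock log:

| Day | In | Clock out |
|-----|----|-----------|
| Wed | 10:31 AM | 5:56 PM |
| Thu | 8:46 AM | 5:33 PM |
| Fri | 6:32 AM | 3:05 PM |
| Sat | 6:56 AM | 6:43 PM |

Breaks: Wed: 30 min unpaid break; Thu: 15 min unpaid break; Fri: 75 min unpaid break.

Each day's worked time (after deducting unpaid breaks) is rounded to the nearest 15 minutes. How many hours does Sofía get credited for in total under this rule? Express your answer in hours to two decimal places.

Wed: 10:31 AM–5:56 PM = 7 h 25 min − 30 min = 6 h 55 min → rounds to 7 h 0 min
Thu: 8:46 AM–5:33 PM = 8 h 47 min − 15 min = 8 h 32 min → rounds to 8 h 30 min
Fri: 6:32 AM–3:05 PM = 8 h 33 min − 75 min = 7 h 18 min → rounds to 7 h 15 min
Sat: 6:56 AM–6:43 PM = 11 h 47 min → rounds to 11 h 45 min
Total credited: 34 h 30 min.

34.50 hours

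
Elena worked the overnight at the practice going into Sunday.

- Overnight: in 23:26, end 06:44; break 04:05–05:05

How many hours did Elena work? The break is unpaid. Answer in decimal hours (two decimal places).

6.30 hours

Overnight: 23:26 → midnight = 0 h 34 min; midnight → 06:44 = 6 h 44 min; span 7 h 18 min; less 60 min break → 6 h 18 min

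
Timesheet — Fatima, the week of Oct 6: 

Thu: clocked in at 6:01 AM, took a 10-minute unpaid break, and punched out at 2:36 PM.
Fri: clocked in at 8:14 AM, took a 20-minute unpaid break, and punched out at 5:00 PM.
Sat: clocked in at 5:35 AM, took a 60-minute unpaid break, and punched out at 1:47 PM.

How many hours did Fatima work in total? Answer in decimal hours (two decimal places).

Thu: 6:01 AM–2:36 PM = 8 h 35 min; less 10 min break → 8 h 25 min
Fri: 8:14 AM–5:00 PM = 8 h 46 min; less 20 min break → 8 h 26 min
Sat: 5:35 AM–1:47 PM = 8 h 12 min; less 60 min break → 7 h 12 min
Total: 8 h 25 min + 8 h 26 min + 7 h 12 min = 24 h 3 min.

24.05 hours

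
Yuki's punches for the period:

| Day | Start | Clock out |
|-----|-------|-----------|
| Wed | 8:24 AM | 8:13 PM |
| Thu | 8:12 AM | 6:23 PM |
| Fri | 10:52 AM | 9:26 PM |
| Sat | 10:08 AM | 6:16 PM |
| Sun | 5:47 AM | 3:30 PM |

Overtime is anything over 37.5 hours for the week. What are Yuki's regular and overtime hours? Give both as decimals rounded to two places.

Regular 37.50 hours, overtime 12.92 hours

Wed: 8:24 AM–8:13 PM = 11 h 49 min
Thu: 8:12 AM–6:23 PM = 10 h 11 min
Fri: 10:52 AM–9:26 PM = 10 h 34 min
Sat: 10:08 AM–6:16 PM = 8 h 8 min
Sun: 5:47 AM–3:30 PM = 9 h 43 min
Total worked: 50 h 25 min = 50.42 h.
Threshold 37.5 h → overtime 12 h 55 min, regular 37 h 30 min.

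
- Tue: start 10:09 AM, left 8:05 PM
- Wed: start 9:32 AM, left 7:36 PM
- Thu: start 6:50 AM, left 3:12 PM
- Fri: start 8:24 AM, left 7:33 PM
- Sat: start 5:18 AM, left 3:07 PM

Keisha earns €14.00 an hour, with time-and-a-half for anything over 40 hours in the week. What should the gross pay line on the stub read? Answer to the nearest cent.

Tue: 10:09 AM–8:05 PM = 9 h 56 min
Wed: 9:32 AM–7:36 PM = 10 h 4 min
Thu: 6:50 AM–3:12 PM = 8 h 22 min
Fri: 8:24 AM–7:33 PM = 11 h 9 min
Sat: 5:18 AM–3:07 PM = 9 h 49 min
Total worked: 49 h 20 min = 2960 min.
Regular 40 h 0 min = 2400 min at €14.00/h; overtime 9 h 20 min = 560 min at €21.00/h.
Pay = (2400 × €14.00 + 560 × €21.00) ÷ 60 = €756.00.

€756.00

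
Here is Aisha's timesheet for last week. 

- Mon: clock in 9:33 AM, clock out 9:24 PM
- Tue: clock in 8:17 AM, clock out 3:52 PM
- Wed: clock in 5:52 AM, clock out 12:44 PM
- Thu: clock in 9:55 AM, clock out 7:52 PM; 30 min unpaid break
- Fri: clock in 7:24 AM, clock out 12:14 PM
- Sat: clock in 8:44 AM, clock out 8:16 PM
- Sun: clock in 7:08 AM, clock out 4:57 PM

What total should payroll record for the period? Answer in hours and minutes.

61 h 56 min

Mon: 9:33 AM–9:24 PM = 11 h 51 min
Tue: 8:17 AM–3:52 PM = 7 h 35 min
Wed: 5:52 AM–12:44 PM = 6 h 52 min
Thu: 9:55 AM–7:52 PM = 9 h 57 min; less 30 min break → 9 h 27 min
Fri: 7:24 AM–12:14 PM = 4 h 50 min
Sat: 8:44 AM–8:16 PM = 11 h 32 min
Sun: 7:08 AM–4:57 PM = 9 h 49 min
Total: 11 h 51 min + 7 h 35 min + 6 h 52 min + 9 h 27 min + 4 h 50 min + 11 h 32 min + 9 h 49 min = 61 h 56 min.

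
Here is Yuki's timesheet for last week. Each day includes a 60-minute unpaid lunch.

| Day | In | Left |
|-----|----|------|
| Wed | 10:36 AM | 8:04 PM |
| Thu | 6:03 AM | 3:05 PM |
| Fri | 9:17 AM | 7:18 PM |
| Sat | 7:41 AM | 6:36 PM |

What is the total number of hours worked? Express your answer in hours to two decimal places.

35.43 hours

Wed: 10:36 AM–8:04 PM = 9 h 28 min; less 60 min break → 8 h 28 min
Thu: 6:03 AM–3:05 PM = 9 h 2 min; less 60 min break → 8 h 2 min
Fri: 9:17 AM–7:18 PM = 10 h 1 min; less 60 min break → 9 h 1 min
Sat: 7:41 AM–6:36 PM = 10 h 55 min; less 60 min break → 9 h 55 min
Total: 8 h 28 min + 8 h 2 min + 9 h 1 min + 9 h 55 min = 35 h 26 min.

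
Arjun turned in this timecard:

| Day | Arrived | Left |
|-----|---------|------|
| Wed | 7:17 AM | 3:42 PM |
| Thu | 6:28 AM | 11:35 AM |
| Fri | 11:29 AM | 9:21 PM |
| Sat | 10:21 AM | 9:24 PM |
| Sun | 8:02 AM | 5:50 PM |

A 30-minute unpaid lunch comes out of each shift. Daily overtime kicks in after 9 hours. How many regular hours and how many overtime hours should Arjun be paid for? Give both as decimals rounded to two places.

Wed: 7:17 AM–3:42 PM = 8 h 25 min; less 30 min break → 7 h 55 min
Thu: 6:28 AM–11:35 AM = 5 h 7 min; less 30 min break → 4 h 37 min
Fri: 11:29 AM–9:21 PM = 9 h 52 min; less 30 min break → 9 h 22 min
Sat: 10:21 AM–9:24 PM = 11 h 3 min; less 30 min break → 10 h 33 min
Sun: 8:02 AM–5:50 PM = 9 h 48 min; less 30 min break → 9 h 18 min
Wed reg 7 h 55 min / OT 0 h 0 min; Thu reg 4 h 37 min / OT 0 h 0 min; Fri reg 9 h 0 min / OT 0 h 22 min; Sat reg 9 h 0 min / OT 1 h 33 min; Sun reg 9 h 0 min / OT 0 h 18 min.
Totals: regular 39 h 32 min, overtime 2 h 13 min.

Regular 39.53 hours, overtime 2.22 hours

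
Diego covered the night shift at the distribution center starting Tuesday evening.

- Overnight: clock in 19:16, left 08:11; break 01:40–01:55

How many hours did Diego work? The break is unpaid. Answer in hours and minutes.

12 h 40 min

Overnight: 19:16 → midnight = 4 h 44 min; midnight → 08:11 = 8 h 11 min; span 12 h 55 min; less 15 min break → 12 h 40 min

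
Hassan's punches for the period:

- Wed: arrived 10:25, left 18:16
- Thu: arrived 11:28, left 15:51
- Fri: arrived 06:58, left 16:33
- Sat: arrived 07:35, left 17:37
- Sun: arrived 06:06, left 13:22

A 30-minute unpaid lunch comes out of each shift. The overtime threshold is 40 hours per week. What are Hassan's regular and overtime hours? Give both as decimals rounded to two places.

Regular 36.62 hours, overtime 0.00 hours

Wed: 10:25–18:16 = 7 h 51 min; less 30 min break → 7 h 21 min
Thu: 11:28–15:51 = 4 h 23 min; less 30 min break → 3 h 53 min
Fri: 06:58–16:33 = 9 h 35 min; less 30 min break → 9 h 5 min
Sat: 07:35–17:37 = 10 h 2 min; less 30 min break → 9 h 32 min
Sun: 06:06–13:22 = 7 h 16 min; less 30 min break → 6 h 46 min
Total worked: 36 h 37 min = 36.62 h.
Threshold 40 h → overtime 0 h 0 min, regular 36 h 37 min.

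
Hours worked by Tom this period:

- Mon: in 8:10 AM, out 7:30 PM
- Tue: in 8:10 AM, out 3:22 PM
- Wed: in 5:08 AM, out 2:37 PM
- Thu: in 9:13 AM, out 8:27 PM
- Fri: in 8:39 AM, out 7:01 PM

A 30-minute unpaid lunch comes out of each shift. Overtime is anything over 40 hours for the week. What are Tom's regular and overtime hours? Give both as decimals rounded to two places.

Regular 40.00 hours, overtime 7.12 hours

Mon: 8:10 AM–7:30 PM = 11 h 20 min; less 30 min break → 10 h 50 min
Tue: 8:10 AM–3:22 PM = 7 h 12 min; less 30 min break → 6 h 42 min
Wed: 5:08 AM–2:37 PM = 9 h 29 min; less 30 min break → 8 h 59 min
Thu: 9:13 AM–8:27 PM = 11 h 14 min; less 30 min break → 10 h 44 min
Fri: 8:39 AM–7:01 PM = 10 h 22 min; less 30 min break → 9 h 52 min
Total worked: 47 h 7 min = 47.12 h.
Threshold 40 h → overtime 7 h 7 min, regular 40 h 0 min.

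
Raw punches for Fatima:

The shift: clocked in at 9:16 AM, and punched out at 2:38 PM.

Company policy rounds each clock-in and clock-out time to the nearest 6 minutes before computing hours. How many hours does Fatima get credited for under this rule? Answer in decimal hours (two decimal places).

The shift: in 9:16 AM→9:18 AM, out 2:38 PM→2:36 PM; 5 h 18 min

5.30 hours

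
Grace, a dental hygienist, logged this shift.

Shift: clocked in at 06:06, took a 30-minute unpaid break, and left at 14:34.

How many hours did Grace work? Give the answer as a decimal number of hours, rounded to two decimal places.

7.97 hours

Shift: 06:06–14:34 = 8 h 28 min; less 30 min break → 7 h 58 min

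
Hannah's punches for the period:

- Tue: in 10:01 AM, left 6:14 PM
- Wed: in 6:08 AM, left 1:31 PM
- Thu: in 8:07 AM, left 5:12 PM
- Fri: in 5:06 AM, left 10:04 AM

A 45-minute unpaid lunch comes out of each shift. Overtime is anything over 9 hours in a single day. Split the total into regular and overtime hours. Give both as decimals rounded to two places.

Tue: 10:01 AM–6:14 PM = 8 h 13 min; less 45 min break → 7 h 28 min
Wed: 6:08 AM–1:31 PM = 7 h 23 min; less 45 min break → 6 h 38 min
Thu: 8:07 AM–5:12 PM = 9 h 5 min; less 45 min break → 8 h 20 min
Fri: 5:06 AM–10:04 AM = 4 h 58 min; less 45 min break → 4 h 13 min
Tue reg 7 h 28 min / OT 0 h 0 min; Wed reg 6 h 38 min / OT 0 h 0 min; Thu reg 8 h 20 min / OT 0 h 0 min; Fri reg 4 h 13 min / OT 0 h 0 min.
Totals: regular 26 h 39 min, overtime 0 h 0 min.

Regular 26.65 hours, overtime 0.00 hours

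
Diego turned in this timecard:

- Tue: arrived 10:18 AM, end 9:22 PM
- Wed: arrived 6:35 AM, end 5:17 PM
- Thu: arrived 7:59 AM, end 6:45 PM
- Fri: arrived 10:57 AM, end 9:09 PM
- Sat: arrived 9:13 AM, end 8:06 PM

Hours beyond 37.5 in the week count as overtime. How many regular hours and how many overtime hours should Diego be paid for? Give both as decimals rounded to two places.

Tue: 10:18 AM–9:22 PM = 11 h 4 min
Wed: 6:35 AM–5:17 PM = 10 h 42 min
Thu: 7:59 AM–6:45 PM = 10 h 46 min
Fri: 10:57 AM–9:09 PM = 10 h 12 min
Sat: 9:13 AM–8:06 PM = 10 h 53 min
Total worked: 53 h 37 min = 53.62 h.
Threshold 37.5 h → overtime 16 h 7 min, regular 37 h 30 min.

Regular 37.50 hours, overtime 16.12 hours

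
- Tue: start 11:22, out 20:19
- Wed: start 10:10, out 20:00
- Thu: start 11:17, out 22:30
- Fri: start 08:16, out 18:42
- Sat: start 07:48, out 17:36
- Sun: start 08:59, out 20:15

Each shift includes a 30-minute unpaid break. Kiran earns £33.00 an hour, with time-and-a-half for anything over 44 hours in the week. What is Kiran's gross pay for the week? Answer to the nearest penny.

£2169.75

Tue: 11:22–20:19 = 8 h 57 min; less 30 min break → 8 h 27 min
Wed: 10:10–20:00 = 9 h 50 min; less 30 min break → 9 h 20 min
Thu: 11:17–22:30 = 11 h 13 min; less 30 min break → 10 h 43 min
Fri: 08:16–18:42 = 10 h 26 min; less 30 min break → 9 h 56 min
Sat: 07:48–17:36 = 9 h 48 min; less 30 min break → 9 h 18 min
Sun: 08:59–20:15 = 11 h 16 min; less 30 min break → 10 h 46 min
Total worked: 58 h 30 min = 3510 min.
Regular 44 h 0 min = 2640 min at £33.00/h; overtime 14 h 30 min = 870 min at £49.50/h.
Pay = (2640 × £33.00 + 870 × £49.50) ÷ 60 = £2169.75.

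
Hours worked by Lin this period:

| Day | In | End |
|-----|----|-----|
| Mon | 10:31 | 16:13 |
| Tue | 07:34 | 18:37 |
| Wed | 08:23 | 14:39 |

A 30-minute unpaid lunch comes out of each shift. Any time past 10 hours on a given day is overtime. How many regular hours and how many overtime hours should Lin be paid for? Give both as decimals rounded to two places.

Mon: 10:31–16:13 = 5 h 42 min; less 30 min break → 5 h 12 min
Tue: 07:34–18:37 = 11 h 3 min; less 30 min break → 10 h 33 min
Wed: 08:23–14:39 = 6 h 16 min; less 30 min break → 5 h 46 min
Mon reg 5 h 12 min / OT 0 h 0 min; Tue reg 10 h 0 min / OT 0 h 33 min; Wed reg 5 h 46 min / OT 0 h 0 min.
Totals: regular 20 h 58 min, overtime 0 h 33 min.

Regular 20.97 hours, overtime 0.55 hours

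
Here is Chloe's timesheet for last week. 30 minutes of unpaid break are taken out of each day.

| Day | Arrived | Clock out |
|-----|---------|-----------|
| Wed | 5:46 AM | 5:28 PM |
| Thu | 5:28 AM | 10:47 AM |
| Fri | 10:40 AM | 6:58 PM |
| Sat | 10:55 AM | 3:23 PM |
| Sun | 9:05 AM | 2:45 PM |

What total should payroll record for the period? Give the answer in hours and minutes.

Wed: 5:46 AM–5:28 PM = 11 h 42 min; less 30 min break → 11 h 12 min
Thu: 5:28 AM–10:47 AM = 5 h 19 min; less 30 min break → 4 h 49 min
Fri: 10:40 AM–6:58 PM = 8 h 18 min; less 30 min break → 7 h 48 min
Sat: 10:55 AM–3:23 PM = 4 h 28 min; less 30 min break → 3 h 58 min
Sun: 9:05 AM–2:45 PM = 5 h 40 min; less 30 min break → 5 h 10 min
Total: 11 h 12 min + 4 h 49 min + 7 h 48 min + 3 h 58 min + 5 h 10 min = 32 h 57 min.

32 h 57 min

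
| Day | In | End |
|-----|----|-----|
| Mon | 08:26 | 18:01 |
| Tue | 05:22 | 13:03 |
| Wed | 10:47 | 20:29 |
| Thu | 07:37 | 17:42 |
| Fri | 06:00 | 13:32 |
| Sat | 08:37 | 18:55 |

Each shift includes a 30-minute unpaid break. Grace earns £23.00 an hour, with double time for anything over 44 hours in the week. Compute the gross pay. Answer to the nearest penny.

£1374.63

Mon: 08:26–18:01 = 9 h 35 min; less 30 min break → 9 h 5 min
Tue: 05:22–13:03 = 7 h 41 min; less 30 min break → 7 h 11 min
Wed: 10:47–20:29 = 9 h 42 min; less 30 min break → 9 h 12 min
Thu: 07:37–17:42 = 10 h 5 min; less 30 min break → 9 h 35 min
Fri: 06:00–13:32 = 7 h 32 min; less 30 min break → 7 h 2 min
Sat: 08:37–18:55 = 10 h 18 min; less 30 min break → 9 h 48 min
Total worked: 51 h 53 min = 3113 min.
Regular 44 h 0 min = 2640 min at £23.00/h; overtime 7 h 53 min = 473 min at £46.00/h.
Pay = (2640 × £23.00 + 473 × £46.00) ÷ 60 = £1374.63.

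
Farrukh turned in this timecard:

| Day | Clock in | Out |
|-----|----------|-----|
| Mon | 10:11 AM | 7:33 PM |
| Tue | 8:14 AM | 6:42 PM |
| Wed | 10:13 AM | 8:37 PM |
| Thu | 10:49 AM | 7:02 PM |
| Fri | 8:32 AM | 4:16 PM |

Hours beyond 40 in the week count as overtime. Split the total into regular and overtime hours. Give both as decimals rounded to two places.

Mon: 10:11 AM–7:33 PM = 9 h 22 min
Tue: 8:14 AM–6:42 PM = 10 h 28 min
Wed: 10:13 AM–8:37 PM = 10 h 24 min
Thu: 10:49 AM–7:02 PM = 8 h 13 min
Fri: 8:32 AM–4:16 PM = 7 h 44 min
Total worked: 46 h 11 min = 46.18 h.
Threshold 40 h → overtime 6 h 11 min, regular 40 h 0 min.

Regular 40.00 hours, overtime 6.18 hours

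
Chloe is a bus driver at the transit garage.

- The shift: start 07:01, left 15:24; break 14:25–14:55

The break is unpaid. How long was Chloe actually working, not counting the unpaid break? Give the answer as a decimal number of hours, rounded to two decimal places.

7.88 hours

The shift: 07:01–15:24 = 8 h 23 min; less 30 min break → 7 h 53 min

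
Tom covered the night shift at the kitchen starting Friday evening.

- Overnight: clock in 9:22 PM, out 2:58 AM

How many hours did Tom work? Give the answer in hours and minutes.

5 h 36 min

Overnight: 9:22 PM → midnight = 2 h 38 min; midnight → 2:58 AM = 2 h 58 min; span 5 h 36 min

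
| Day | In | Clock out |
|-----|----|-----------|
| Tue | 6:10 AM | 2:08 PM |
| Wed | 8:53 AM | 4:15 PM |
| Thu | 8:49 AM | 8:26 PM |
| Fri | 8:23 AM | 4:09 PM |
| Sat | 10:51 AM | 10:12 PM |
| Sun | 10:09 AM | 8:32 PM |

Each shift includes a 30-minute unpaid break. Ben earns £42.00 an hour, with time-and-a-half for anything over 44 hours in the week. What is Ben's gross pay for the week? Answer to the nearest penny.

£2443.35

Tue: 6:10 AM–2:08 PM = 7 h 58 min; less 30 min break → 7 h 28 min
Wed: 8:53 AM–4:15 PM = 7 h 22 min; less 30 min break → 6 h 52 min
Thu: 8:49 AM–8:26 PM = 11 h 37 min; less 30 min break → 11 h 7 min
Fri: 8:23 AM–4:09 PM = 7 h 46 min; less 30 min break → 7 h 16 min
Sat: 10:51 AM–10:12 PM = 11 h 21 min; less 30 min break → 10 h 51 min
Sun: 10:09 AM–8:32 PM = 10 h 23 min; less 30 min break → 9 h 53 min
Total worked: 53 h 27 min = 3207 min.
Regular 44 h 0 min = 2640 min at £42.00/h; overtime 9 h 27 min = 567 min at £63.00/h.
Pay = (2640 × £42.00 + 567 × £63.00) ÷ 60 = £2443.35.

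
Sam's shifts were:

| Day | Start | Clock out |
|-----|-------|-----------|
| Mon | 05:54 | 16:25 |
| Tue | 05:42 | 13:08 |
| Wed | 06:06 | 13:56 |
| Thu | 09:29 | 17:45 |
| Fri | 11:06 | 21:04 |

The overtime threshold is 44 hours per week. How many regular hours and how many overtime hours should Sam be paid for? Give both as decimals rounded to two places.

Regular 44.00 hours, overtime 0.02 hours

Mon: 05:54–16:25 = 10 h 31 min
Tue: 05:42–13:08 = 7 h 26 min
Wed: 06:06–13:56 = 7 h 50 min
Thu: 09:29–17:45 = 8 h 16 min
Fri: 11:06–21:04 = 9 h 58 min
Total worked: 44 h 1 min = 44.02 h.
Threshold 44 h → overtime 0 h 1 min, regular 44 h 0 min.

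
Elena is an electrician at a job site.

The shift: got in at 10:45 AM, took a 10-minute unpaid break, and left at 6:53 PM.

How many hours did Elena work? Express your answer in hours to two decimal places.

7.97 hours

The shift: 10:45 AM–6:53 PM = 8 h 8 min; less 10 min break → 7 h 58 min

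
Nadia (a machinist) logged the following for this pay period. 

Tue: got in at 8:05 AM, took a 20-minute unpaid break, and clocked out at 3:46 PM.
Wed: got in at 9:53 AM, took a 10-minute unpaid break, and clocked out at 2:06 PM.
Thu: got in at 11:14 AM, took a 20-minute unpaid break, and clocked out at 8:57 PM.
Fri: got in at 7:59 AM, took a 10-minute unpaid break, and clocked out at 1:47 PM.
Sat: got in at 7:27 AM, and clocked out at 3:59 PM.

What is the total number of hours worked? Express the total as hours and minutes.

34 h 57 min

Tue: 8:05 AM–3:46 PM = 7 h 41 min; less 20 min break → 7 h 21 min
Wed: 9:53 AM–2:06 PM = 4 h 13 min; less 10 min break → 4 h 3 min
Thu: 11:14 AM–8:57 PM = 9 h 43 min; less 20 min break → 9 h 23 min
Fri: 7:59 AM–1:47 PM = 5 h 48 min; less 10 min break → 5 h 38 min
Sat: 7:27 AM–3:59 PM = 8 h 32 min
Total: 7 h 21 min + 4 h 3 min + 9 h 23 min + 5 h 38 min + 8 h 32 min = 34 h 57 min.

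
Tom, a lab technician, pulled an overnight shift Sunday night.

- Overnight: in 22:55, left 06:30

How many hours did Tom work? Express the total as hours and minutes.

Overnight: 22:55 → midnight = 1 h 5 min; midnight → 06:30 = 6 h 30 min; span 7 h 35 min

7 h 35 min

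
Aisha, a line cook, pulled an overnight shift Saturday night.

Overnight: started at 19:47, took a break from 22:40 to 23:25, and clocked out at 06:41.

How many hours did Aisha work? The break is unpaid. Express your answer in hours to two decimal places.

10.15 hours

Overnight: 19:47 → midnight = 4 h 13 min; midnight → 06:41 = 6 h 41 min; span 10 h 54 min; less 45 min break → 10 h 9 min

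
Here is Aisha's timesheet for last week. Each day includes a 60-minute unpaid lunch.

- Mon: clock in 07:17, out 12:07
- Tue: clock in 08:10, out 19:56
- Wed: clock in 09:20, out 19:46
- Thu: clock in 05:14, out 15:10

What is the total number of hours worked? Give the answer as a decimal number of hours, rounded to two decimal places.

Mon: 07:17–12:07 = 4 h 50 min; less 60 min break → 3 h 50 min
Tue: 08:10–19:56 = 11 h 46 min; less 60 min break → 10 h 46 min
Wed: 09:20–19:46 = 10 h 26 min; less 60 min break → 9 h 26 min
Thu: 05:14–15:10 = 9 h 56 min; less 60 min break → 8 h 56 min
Total: 3 h 50 min + 10 h 46 min + 9 h 26 min + 8 h 56 min = 32 h 58 min.

32.97 hours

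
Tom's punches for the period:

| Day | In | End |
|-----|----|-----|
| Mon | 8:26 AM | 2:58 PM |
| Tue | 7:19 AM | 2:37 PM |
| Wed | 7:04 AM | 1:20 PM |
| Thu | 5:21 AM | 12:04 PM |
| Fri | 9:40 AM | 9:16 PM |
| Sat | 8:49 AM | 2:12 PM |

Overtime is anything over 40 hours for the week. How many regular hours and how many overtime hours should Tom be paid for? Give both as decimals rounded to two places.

Regular 40.00 hours, overtime 3.80 hours

Mon: 8:26 AM–2:58 PM = 6 h 32 min
Tue: 7:19 AM–2:37 PM = 7 h 18 min
Wed: 7:04 AM–1:20 PM = 6 h 16 min
Thu: 5:21 AM–12:04 PM = 6 h 43 min
Fri: 9:40 AM–9:16 PM = 11 h 36 min
Sat: 8:49 AM–2:12 PM = 5 h 23 min
Total worked: 43 h 48 min = 43.80 h.
Threshold 40 h → overtime 3 h 48 min, regular 40 h 0 min.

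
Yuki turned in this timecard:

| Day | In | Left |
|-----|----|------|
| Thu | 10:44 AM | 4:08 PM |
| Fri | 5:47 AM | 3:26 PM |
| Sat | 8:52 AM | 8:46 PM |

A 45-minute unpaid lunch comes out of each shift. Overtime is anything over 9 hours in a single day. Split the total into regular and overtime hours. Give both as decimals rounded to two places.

Thu: 10:44 AM–4:08 PM = 5 h 24 min; less 45 min break → 4 h 39 min
Fri: 5:47 AM–3:26 PM = 9 h 39 min; less 45 min break → 8 h 54 min
Sat: 8:52 AM–8:46 PM = 11 h 54 min; less 45 min break → 11 h 9 min
Thu reg 4 h 39 min / OT 0 h 0 min; Fri reg 8 h 54 min / OT 0 h 0 min; Sat reg 9 h 0 min / OT 2 h 9 min.
Totals: regular 22 h 33 min, overtime 2 h 9 min.

Regular 22.55 hours, overtime 2.15 hours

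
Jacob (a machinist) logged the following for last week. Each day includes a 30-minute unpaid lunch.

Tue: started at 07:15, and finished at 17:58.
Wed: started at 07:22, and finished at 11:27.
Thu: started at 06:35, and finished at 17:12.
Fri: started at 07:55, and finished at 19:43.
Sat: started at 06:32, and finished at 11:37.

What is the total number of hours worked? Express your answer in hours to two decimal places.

39.80 hours

Tue: 07:15–17:58 = 10 h 43 min; less 30 min break → 10 h 13 min
Wed: 07:22–11:27 = 4 h 5 min; less 30 min break → 3 h 35 min
Thu: 06:35–17:12 = 10 h 37 min; less 30 min break → 10 h 7 min
Fri: 07:55–19:43 = 11 h 48 min; less 30 min break → 11 h 18 min
Sat: 06:32–11:37 = 5 h 5 min; less 30 min break → 4 h 35 min
Total: 10 h 13 min + 3 h 35 min + 10 h 7 min + 11 h 18 min + 4 h 35 min = 39 h 48 min.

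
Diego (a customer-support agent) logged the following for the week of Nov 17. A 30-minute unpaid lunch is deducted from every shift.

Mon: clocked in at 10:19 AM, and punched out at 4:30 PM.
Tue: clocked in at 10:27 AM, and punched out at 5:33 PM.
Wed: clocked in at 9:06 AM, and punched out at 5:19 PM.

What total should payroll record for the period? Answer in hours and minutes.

20 h 0 min

Mon: 10:19 AM–4:30 PM = 6 h 11 min; less 30 min break → 5 h 41 min
Tue: 10:27 AM–5:33 PM = 7 h 6 min; less 30 min break → 6 h 36 min
Wed: 9:06 AM–5:19 PM = 8 h 13 min; less 30 min break → 7 h 43 min
Total: 5 h 41 min + 6 h 36 min + 7 h 43 min = 20 h 0 min.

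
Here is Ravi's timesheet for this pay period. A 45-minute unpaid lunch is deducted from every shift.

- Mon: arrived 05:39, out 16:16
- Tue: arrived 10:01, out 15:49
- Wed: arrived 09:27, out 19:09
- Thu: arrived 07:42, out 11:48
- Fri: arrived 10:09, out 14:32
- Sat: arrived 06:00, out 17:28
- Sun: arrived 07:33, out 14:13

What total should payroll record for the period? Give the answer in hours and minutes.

47 h 29 min

Mon: 05:39–16:16 = 10 h 37 min; less 45 min break → 9 h 52 min
Tue: 10:01–15:49 = 5 h 48 min; less 45 min break → 5 h 3 min
Wed: 09:27–19:09 = 9 h 42 min; less 45 min break → 8 h 57 min
Thu: 07:42–11:48 = 4 h 6 min; less 45 min break → 3 h 21 min
Fri: 10:09–14:32 = 4 h 23 min; less 45 min break → 3 h 38 min
Sat: 06:00–17:28 = 11 h 28 min; less 45 min break → 10 h 43 min
Sun: 07:33–14:13 = 6 h 40 min; less 45 min break → 5 h 55 min
Total: 9 h 52 min + 5 h 3 min + 8 h 57 min + 3 h 21 min + 3 h 38 min + 10 h 43 min + 5 h 55 min = 47 h 29 min.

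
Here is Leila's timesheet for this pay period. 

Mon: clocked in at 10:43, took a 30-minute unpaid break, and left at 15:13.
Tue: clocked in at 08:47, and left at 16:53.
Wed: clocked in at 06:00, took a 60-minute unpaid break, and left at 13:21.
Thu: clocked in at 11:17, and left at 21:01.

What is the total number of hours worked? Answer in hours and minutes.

28 h 11 min

Mon: 10:43–15:13 = 4 h 30 min; less 30 min break → 4 h 0 min
Tue: 08:47–16:53 = 8 h 6 min
Wed: 06:00–13:21 = 7 h 21 min; less 60 min break → 6 h 21 min
Thu: 11:17–21:01 = 9 h 44 min
Total: 4 h 0 min + 8 h 6 min + 6 h 21 min + 9 h 44 min = 28 h 11 min.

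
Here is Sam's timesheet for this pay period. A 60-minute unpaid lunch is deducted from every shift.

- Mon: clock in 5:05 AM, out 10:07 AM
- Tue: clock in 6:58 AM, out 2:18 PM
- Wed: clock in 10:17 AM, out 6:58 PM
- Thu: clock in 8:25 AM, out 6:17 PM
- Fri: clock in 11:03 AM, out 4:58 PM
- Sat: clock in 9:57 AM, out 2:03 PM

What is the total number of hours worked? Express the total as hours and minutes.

34 h 56 min

Mon: 5:05 AM–10:07 AM = 5 h 2 min; less 60 min break → 4 h 2 min
Tue: 6:58 AM–2:18 PM = 7 h 20 min; less 60 min break → 6 h 20 min
Wed: 10:17 AM–6:58 PM = 8 h 41 min; less 60 min break → 7 h 41 min
Thu: 8:25 AM–6:17 PM = 9 h 52 min; less 60 min break → 8 h 52 min
Fri: 11:03 AM–4:58 PM = 5 h 55 min; less 60 min break → 4 h 55 min
Sat: 9:57 AM–2:03 PM = 4 h 6 min; less 60 min break → 3 h 6 min
Total: 4 h 2 min + 6 h 20 min + 7 h 41 min + 8 h 52 min + 4 h 55 min + 3 h 6 min = 34 h 56 min.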